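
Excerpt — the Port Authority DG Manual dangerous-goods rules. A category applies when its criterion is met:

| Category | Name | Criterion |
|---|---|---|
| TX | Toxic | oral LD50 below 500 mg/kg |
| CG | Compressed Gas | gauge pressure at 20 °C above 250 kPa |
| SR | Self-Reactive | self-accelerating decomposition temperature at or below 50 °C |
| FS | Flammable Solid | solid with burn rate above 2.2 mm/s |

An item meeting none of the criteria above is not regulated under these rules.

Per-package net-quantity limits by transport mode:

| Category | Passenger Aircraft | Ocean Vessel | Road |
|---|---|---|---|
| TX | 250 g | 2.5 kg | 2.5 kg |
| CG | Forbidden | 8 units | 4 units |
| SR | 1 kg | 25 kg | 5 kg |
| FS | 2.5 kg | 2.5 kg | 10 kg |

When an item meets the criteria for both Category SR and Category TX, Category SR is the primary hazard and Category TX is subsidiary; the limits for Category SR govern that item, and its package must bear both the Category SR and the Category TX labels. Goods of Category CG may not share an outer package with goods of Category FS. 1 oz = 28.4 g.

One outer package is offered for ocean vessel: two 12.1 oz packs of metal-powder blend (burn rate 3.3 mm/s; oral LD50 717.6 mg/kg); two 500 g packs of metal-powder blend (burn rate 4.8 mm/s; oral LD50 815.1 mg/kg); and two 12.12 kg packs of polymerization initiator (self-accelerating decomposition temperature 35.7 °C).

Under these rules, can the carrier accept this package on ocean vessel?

Burn rate 3.3 mm/s meets the Category FS criterion (Flammable Solid), so the metal-powder blend is Category FS.
With burn rate 4.8 mm/s (> 2.2 mm/s), the metal-powder blend falls in Category FS.
Self-accelerating decomposition temperature 35.7 °C meets the Category SR criterion (Self-Reactive), so the polymerization initiator is Category SR.
Category FS net quantity: (two 12.1 oz packs = 687.28 g) + (two 500 g packs = 1 kg) = 1687.28 g.
1687.28 g ≤ 2.5 kg (ocean vessel limit, Category FS) — within limit.
Category SR quantity: two 12.12 kg packs = 24.24 kg.
That is within the Category SR ocean vessel limit of 25 kg.
The segregation rule (Category CG with Category FS) does not apply to Category FS with Category SR.
Every hazard category is within its ocean vessel limit and no segregation rule is violated.

Yes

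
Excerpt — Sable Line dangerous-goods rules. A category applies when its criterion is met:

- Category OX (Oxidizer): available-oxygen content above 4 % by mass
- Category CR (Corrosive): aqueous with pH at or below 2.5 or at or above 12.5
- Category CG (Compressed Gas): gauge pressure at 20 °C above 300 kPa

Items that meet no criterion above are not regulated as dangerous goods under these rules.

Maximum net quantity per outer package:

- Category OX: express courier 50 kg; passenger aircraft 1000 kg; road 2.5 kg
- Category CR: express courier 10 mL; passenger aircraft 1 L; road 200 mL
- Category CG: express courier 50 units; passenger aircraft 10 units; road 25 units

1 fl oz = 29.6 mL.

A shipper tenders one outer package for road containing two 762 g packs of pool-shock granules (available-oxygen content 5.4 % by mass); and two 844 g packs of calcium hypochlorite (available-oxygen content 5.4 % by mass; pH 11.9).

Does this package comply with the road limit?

Pool-shock granules: available-oxygen content 5.4 % by mass > 4 % by mass → Category OX (Oxidizer).
The calcium hypochlorite has available-oxygen content 5.4 % by mass, which is > 4 % by mass, so it is Category OX (Oxidizer).
Category OX net quantity: (two 762 g packs = 1.524 kg) + (two 844 g packs = 1.688 kg) = 3.212 kg.
3.212 kg exceeds the road limit of 2.5 kg for Category OX.

No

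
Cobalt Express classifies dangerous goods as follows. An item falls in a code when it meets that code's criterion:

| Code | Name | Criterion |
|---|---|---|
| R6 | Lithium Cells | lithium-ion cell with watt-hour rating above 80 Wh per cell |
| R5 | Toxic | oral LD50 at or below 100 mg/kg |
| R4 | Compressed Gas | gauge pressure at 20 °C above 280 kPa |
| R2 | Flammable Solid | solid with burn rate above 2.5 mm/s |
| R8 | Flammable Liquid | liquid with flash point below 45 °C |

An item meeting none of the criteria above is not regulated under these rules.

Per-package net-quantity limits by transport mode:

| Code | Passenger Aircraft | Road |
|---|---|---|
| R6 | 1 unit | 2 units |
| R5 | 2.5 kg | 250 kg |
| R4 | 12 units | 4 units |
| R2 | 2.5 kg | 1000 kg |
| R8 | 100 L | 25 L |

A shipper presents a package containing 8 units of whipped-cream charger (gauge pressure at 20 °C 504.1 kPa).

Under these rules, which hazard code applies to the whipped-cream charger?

Code R4

Gauge pressure at 20 °C 504.1 kPa meets the Code R4 criterion (Compressed Gas), so the whipped-cream charger is Code R4.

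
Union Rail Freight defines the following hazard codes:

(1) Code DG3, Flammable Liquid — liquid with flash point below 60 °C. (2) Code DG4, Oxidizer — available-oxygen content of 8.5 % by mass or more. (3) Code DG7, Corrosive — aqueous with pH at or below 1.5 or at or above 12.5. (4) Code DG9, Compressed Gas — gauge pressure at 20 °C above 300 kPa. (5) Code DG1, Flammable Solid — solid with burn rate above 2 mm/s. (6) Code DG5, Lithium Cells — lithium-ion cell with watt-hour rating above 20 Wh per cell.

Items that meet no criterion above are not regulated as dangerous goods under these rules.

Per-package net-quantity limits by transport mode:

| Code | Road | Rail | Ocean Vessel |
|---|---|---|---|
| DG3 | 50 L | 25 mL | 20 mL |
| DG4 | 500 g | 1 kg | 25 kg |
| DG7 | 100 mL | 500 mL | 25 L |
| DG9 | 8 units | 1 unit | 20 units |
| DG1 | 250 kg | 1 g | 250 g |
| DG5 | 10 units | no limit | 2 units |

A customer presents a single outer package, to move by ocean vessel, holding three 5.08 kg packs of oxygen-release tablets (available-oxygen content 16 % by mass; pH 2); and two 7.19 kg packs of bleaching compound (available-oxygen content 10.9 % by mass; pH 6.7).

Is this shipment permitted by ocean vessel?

No

With available-oxygen content 16 % by mass (≥ 8.5 % by mass), the oxygen-release tablets fall in Code DG4.
Available-oxygen content 10.9 % by mass meets the Code DG4 criterion (Oxidizer), so the bleaching compound is Code DG4.
Code DG4 net quantity: (three 5.08 kg packs = 15.24 kg) + (two 7.19 kg packs = 14.38 kg) = 29.62 kg.
29.62 kg > 25 kg (ocean vessel limit, Code DG4) — over the limit.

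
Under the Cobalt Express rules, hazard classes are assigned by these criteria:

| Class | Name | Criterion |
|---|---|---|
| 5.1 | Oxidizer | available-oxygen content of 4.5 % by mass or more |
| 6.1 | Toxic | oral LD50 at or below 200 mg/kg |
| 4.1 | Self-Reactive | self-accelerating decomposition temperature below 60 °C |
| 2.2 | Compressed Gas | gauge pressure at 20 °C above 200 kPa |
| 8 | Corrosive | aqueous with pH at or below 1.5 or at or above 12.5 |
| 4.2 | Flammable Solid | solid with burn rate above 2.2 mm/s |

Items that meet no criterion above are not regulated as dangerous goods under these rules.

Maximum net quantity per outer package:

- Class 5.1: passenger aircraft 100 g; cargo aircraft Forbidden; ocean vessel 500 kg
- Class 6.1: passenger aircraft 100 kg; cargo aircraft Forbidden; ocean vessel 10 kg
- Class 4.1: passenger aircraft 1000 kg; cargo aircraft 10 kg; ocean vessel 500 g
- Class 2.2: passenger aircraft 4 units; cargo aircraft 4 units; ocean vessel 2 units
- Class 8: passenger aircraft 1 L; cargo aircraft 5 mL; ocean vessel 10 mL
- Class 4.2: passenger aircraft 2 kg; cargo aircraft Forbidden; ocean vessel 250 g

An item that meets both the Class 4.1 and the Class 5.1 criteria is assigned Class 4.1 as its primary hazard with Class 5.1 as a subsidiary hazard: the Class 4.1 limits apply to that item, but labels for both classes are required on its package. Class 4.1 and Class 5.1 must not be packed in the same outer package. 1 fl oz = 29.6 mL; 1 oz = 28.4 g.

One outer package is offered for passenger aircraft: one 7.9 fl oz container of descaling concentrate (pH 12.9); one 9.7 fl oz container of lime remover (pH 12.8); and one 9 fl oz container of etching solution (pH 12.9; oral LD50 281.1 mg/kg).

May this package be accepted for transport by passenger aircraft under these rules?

pH 12.9 meets the Class 8 criterion (Corrosive), so the descaling concentrate is Class 8.
The lime remover has pH 12.8, which is ≥ 12.5, so it is Class 8 (Corrosive).
Etching solution: pH 12.9 ≥ 12.5 → Class 8 (Corrosive).
Class 8 net quantity: (one 7.9 fl oz container = 233.84 mL) + (one 9.7 fl oz container = 287.12 mL) + (one 9 fl oz container = 266.4 mL) = 787.36 mL.
That is within the Class 8 passenger aircraft limit of 1 L.

Yes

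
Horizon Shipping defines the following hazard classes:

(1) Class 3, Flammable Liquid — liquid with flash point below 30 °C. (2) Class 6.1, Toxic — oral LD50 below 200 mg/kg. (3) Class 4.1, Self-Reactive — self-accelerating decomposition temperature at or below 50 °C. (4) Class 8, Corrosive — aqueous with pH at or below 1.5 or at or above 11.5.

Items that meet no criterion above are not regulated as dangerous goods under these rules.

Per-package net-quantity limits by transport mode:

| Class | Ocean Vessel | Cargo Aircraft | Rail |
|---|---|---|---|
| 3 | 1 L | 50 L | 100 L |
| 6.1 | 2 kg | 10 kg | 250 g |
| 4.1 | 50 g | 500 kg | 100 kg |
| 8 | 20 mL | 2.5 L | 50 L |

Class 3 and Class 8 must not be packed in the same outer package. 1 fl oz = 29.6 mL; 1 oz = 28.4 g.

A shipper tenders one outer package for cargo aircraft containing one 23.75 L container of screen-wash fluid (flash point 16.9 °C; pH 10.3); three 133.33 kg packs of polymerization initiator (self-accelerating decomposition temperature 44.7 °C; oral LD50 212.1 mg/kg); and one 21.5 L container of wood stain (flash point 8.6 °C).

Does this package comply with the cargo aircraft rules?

Yes

Screen-wash fluid: flash point 16.9 °C < 30 °C → Class 3 (Flammable Liquid).
The polymerization initiator has self-accelerating decomposition temperature 44.7 °C, which is ≤ 50 °C, so it is Class 4.1 (Self-Reactive).
The wood stain has flash point 8.6 °C, which is < 30 °C, so it is Class 3 (Flammable Liquid).
Total Class 3: 23.75 L + 21.5 L = 45.25 L.
That is within the Class 3 cargo aircraft limit of 50 L.
Class 4.1 quantity: three 133.33 kg packs = 399.99 kg.
399.99 kg is within the cargo aircraft limit of 500 kg for Class 4.1.
The segregation rule (Class 3 with Class 8) does not apply to Class 3 with Class 4.1.
Every hazard class is within its cargo aircraft limit and no segregation rule is violated.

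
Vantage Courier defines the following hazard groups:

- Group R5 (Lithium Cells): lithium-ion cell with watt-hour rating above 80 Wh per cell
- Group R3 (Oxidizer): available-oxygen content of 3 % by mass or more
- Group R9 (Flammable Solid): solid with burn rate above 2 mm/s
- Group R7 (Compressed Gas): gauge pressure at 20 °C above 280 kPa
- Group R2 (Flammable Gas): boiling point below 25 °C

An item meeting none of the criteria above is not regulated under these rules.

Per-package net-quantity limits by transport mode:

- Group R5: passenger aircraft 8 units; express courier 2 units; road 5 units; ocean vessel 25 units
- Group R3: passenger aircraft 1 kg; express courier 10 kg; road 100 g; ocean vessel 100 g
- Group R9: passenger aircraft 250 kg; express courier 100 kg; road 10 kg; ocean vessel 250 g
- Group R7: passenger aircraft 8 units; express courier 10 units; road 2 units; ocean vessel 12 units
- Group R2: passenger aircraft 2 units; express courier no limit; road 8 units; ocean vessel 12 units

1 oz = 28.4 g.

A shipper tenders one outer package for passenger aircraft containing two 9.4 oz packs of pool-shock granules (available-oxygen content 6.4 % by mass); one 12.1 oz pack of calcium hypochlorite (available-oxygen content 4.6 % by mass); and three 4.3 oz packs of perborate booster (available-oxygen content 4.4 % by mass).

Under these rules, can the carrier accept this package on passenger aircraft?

Available-oxygen content 6.4 % by mass meets the Group R3 criterion (Oxidizer), so the pool-shock granules are Group R3.
With available-oxygen content 4.6 % by mass (≥ 3 % by mass), the calcium hypochlorite falls in Group R3.
Perborate booster: available-oxygen content 4.4 % by mass ≥ 3 % by mass → Group R3 (Oxidizer).
Total Group R3: (two 9.4 oz packs = 533.92 g) + (one 12.1 oz pack = 343.64 g) + (three 4.3 oz packs = 366.36 g) = 1243.92 g.
1243.92 g exceeds the passenger aircraft limit of 1 kg for Group R3.

No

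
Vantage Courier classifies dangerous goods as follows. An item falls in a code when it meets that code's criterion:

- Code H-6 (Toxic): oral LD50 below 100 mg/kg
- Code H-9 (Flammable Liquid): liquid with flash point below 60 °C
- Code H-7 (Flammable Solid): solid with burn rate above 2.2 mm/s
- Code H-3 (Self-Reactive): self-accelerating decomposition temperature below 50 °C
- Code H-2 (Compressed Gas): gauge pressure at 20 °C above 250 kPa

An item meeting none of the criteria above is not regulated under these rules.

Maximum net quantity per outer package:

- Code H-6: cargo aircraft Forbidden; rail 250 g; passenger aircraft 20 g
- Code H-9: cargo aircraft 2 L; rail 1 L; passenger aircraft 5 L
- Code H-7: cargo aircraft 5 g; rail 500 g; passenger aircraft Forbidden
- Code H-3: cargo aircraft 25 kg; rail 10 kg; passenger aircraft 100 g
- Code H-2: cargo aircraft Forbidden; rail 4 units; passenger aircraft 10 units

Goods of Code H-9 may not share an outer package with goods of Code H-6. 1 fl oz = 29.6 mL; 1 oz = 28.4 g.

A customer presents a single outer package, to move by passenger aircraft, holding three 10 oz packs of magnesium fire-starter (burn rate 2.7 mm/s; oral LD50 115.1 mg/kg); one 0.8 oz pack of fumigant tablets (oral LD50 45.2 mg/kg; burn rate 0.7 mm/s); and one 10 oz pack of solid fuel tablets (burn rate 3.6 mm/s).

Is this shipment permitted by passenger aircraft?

No

With burn rate 2.7 mm/s (> 2.2 mm/s), the magnesium fire-starter falls in Code H-7.
With oral LD50 45.2 mg/kg (< 100 mg/kg), the fumigant tablets fall in Code H-6.
The solid fuel tablets have burn rate 3.6 mm/s, which is > 2.2 mm/s, so they are Code H-7 (Flammable Solid).
Code H-7 net quantity: (three 10 oz packs = 852 g) + (one 10 oz pack = 284 g) = 1.136 kg.
By passenger aircraft, Code H-7 is Forbidden regardless of quantity.
Code H-6 quantity: one 0.8 oz pack = 22.72 g.
22.72 g exceeds the passenger aircraft limit of 20 g for Code H-6.
The segregation rule (Code H-9 with Code H-6) does not apply to Code H-7 with Code H-6.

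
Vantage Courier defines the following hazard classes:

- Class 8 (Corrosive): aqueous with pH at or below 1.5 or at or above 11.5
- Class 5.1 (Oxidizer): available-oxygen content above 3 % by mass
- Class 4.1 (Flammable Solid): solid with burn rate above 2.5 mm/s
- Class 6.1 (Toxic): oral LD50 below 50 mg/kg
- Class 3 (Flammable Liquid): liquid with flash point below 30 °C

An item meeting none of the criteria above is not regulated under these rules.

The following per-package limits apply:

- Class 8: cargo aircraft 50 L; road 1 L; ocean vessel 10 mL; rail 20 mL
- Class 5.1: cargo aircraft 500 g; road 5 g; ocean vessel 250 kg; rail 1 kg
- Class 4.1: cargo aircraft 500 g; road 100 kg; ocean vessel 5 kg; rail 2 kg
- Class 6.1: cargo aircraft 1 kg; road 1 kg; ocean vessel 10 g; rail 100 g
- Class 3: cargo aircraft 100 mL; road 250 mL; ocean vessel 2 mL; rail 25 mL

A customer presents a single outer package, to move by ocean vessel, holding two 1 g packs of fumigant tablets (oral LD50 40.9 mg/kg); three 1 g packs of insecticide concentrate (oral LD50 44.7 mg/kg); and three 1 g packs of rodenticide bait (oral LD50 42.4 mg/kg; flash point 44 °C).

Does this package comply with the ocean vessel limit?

Fumigant tablets: oral LD50 40.9 mg/kg < 50 mg/kg → Class 6.1 (Toxic).
The insecticide concentrate has oral LD50 44.7 mg/kg, which is < 50 mg/kg, so it is Class 6.1 (Toxic).
Oral LD50 42.4 mg/kg meets the Class 6.1 criterion (Toxic), so the rodenticide bait is Class 6.1.
Total Class 6.1: (two 1 g packs = 2 g) + (three 1 g packs = 3 g) + (three 1 g packs = 3 g) = 8 g.
8 g ≤ 10 g (ocean vessel limit, Class 6.1) — within limit.

Yes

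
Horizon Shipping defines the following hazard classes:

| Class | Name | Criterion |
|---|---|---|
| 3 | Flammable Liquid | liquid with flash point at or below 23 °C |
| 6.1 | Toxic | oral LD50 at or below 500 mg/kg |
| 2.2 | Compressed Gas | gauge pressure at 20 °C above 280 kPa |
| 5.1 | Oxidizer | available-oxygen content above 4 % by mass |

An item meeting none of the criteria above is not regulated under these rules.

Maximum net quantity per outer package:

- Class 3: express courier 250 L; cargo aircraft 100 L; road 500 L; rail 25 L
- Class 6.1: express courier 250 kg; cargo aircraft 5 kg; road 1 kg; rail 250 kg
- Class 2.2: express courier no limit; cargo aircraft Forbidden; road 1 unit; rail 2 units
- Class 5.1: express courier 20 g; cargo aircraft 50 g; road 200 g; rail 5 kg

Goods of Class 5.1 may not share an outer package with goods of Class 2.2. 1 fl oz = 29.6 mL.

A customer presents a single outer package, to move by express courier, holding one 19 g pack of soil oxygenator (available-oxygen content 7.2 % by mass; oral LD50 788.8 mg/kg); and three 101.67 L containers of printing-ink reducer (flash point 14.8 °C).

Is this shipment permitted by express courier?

Soil oxygenator: available-oxygen content 7.2 % by mass > 4 % by mass → Class 5.1 (Oxidizer).
Printing-ink reducer: flash point 14.8 °C ≤ 23 °C → Class 3 (Flammable Liquid).
Class 5.1 quantity: 19 g.
19 g ≤ 20 g (express courier limit, Class 5.1) — within limit.
Class 3 quantity: three 101.67 L containers = 305.01 L.
305.01 L > 250 L (express courier limit, Class 3) — over the limit.
The segregation rule (Class 5.1 with Class 2.2) does not apply to Class 5.1 with Class 3.

No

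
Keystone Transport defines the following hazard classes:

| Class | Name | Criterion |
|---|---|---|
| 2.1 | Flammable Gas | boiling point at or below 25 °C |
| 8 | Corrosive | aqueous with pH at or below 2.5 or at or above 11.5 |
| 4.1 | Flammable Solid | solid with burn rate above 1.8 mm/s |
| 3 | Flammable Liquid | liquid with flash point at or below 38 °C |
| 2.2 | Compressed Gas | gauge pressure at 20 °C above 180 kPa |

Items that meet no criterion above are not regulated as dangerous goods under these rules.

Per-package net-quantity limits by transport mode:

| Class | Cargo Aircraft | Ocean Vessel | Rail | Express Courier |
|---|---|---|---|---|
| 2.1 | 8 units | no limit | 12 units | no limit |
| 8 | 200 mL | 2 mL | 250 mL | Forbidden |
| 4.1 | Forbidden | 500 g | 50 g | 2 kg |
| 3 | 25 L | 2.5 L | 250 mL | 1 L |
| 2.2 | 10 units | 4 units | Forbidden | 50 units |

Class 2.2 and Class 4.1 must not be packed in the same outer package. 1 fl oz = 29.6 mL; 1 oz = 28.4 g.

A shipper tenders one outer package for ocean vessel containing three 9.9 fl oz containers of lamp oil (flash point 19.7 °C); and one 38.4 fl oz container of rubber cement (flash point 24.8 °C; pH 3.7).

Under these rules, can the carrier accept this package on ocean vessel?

Flash point 19.7 °C meets the Class 3 criterion (Flammable Liquid), so the lamp oil is Class 3.
Flash point 24.8 °C meets the Class 3 criterion (Flammable Liquid), so the rubber cement is Class 3.
Total Class 3: (three 9.9 fl oz containers = 879.12 mL) + (one 38.4 fl oz container = 1136.64 mL) = 2015.76 mL.
2015.76 mL is within the ocean vessel limit of 2.5 L for Class 3.

Yes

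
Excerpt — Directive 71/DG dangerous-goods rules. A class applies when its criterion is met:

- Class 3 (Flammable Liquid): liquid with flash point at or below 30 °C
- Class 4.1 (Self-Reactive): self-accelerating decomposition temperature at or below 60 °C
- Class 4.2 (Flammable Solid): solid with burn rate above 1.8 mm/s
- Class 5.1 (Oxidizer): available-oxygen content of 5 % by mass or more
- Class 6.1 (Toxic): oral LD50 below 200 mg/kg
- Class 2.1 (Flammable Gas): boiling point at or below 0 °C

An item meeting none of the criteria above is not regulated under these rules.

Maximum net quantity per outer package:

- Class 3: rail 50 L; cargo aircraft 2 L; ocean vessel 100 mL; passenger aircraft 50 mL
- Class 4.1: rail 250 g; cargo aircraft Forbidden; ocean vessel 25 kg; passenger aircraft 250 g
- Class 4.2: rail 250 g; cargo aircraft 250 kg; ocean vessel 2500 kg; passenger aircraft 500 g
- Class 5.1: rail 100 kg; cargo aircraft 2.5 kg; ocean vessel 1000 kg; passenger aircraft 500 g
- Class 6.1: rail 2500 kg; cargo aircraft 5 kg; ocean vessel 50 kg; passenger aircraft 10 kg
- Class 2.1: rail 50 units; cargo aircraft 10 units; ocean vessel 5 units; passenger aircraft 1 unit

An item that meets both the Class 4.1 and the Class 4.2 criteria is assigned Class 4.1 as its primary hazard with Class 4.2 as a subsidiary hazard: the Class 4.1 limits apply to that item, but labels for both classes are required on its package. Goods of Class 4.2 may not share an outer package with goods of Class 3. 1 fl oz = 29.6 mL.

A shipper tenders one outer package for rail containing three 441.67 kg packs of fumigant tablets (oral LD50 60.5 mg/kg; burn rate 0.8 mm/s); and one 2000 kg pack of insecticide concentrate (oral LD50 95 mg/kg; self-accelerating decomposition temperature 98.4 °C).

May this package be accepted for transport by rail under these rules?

The fumigant tablets have oral LD50 60.5 mg/kg, which is < 200 mg/kg, so they are Class 6.1 (Toxic).
The insecticide concentrate has oral LD50 95 mg/kg, which is < 200 mg/kg, so it is Class 6.1 (Toxic).
Total Class 6.1: (three 441.67 kg packs = 1325.01 kg) + 2000 kg = 3325.01 kg.
3325.01 kg exceeds the rail limit of 2500 kg for Class 6.1.

No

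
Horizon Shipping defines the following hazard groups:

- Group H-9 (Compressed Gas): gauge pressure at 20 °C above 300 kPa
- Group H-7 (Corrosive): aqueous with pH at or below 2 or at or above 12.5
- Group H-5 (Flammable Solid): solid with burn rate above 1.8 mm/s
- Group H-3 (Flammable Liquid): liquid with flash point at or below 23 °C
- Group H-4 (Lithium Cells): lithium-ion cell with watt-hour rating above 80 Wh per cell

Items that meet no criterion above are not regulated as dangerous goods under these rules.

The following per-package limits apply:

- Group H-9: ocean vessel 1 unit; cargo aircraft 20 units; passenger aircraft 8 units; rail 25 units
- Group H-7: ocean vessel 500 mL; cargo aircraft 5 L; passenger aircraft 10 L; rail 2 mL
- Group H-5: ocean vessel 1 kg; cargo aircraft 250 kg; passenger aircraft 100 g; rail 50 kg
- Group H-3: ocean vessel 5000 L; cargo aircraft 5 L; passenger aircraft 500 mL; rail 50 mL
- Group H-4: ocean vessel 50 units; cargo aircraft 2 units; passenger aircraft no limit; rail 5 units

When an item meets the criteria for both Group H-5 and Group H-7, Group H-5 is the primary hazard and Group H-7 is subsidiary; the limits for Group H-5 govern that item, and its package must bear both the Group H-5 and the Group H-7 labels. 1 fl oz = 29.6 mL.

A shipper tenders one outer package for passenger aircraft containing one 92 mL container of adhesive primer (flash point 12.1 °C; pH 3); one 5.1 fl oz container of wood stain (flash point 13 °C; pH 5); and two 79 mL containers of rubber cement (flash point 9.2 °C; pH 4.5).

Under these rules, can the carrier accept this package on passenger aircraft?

With flash point 12.1 °C (≤ 23 °C), the adhesive primer falls in Group H-3.
The wood stain has flash point 13 °C, which is ≤ 23 °C, so it is Group H-3 (Flammable Liquid).
With flash point 9.2 °C (≤ 23 °C), the rubber cement falls in Group H-3.
Total Group H-3: 92 mL + (one 5.1 fl oz container = 150.96 mL) + (two 79 mL containers = 158 mL) = 400.96 mL.
That is within the Group H-3 passenger aircraft limit of 500 mL.

Yes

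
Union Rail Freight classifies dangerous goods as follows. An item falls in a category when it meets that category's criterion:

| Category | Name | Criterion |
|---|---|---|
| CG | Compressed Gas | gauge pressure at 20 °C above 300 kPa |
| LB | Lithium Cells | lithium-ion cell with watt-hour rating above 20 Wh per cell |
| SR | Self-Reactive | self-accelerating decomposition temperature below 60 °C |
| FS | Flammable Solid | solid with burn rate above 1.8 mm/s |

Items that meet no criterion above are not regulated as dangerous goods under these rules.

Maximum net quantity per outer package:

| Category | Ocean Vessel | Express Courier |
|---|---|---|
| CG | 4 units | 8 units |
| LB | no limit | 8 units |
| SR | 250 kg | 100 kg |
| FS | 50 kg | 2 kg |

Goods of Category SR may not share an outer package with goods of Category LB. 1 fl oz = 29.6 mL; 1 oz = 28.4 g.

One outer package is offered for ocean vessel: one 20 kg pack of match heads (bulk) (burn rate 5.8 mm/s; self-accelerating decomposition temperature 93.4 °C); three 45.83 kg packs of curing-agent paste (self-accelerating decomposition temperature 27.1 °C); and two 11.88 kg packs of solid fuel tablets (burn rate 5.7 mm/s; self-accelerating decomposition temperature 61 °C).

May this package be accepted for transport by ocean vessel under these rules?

Yes

With burn rate 5.8 mm/s (> 1.8 mm/s), the match heads (bulk) fall in Category FS.
Self-accelerating decomposition temperature 27.1 °C meets the Category SR criterion (Self-Reactive), so the curing-agent paste is Category SR.
Solid fuel tablets: burn rate 5.7 mm/s > 1.8 mm/s → Category FS (Flammable Solid).
Category FS net quantity: 20 kg + (two 11.88 kg packs = 23.76 kg) = 43.76 kg.
43.76 kg ≤ 50 kg (ocean vessel limit, Category FS) — within limit.
Category SR quantity: three 45.83 kg packs = 137.49 kg.
That is within the Category SR ocean vessel limit of 250 kg.
The segregation rule (Category SR with Category LB) does not apply to Category FS with Category SR.
Every hazard category is within its ocean vessel limit and no segregation rule is violated.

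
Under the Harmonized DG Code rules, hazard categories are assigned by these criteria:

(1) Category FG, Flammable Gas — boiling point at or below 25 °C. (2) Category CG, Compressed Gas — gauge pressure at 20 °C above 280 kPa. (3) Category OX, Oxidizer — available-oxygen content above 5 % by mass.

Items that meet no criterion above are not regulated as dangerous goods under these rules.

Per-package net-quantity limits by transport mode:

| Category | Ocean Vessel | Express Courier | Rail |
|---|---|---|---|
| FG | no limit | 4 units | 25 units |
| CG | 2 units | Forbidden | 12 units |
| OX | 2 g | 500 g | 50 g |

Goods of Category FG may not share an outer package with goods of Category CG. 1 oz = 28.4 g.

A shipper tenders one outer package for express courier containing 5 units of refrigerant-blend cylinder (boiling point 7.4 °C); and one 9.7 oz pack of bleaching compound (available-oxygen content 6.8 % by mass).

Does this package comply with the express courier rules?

No

The refrigerant-blend cylinder has boiling point 7.4 °C, which is ≤ 25 °C, so it is Category FG (Flammable Gas).
Available-oxygen content 6.8 % by mass meets the Category OX criterion (Oxidizer), so the bleaching compound is Category OX.
Category FG quantity: 5 units.
5 units exceeds the express courier limit of 4 units for Category FG.
Category OX quantity: one 9.7 oz pack = 275.48 g.
275.48 g is within the express courier limit of 500 g for Category OX.
The segregation rule (Category FG with Category CG) does not apply to Category FG with Category OX.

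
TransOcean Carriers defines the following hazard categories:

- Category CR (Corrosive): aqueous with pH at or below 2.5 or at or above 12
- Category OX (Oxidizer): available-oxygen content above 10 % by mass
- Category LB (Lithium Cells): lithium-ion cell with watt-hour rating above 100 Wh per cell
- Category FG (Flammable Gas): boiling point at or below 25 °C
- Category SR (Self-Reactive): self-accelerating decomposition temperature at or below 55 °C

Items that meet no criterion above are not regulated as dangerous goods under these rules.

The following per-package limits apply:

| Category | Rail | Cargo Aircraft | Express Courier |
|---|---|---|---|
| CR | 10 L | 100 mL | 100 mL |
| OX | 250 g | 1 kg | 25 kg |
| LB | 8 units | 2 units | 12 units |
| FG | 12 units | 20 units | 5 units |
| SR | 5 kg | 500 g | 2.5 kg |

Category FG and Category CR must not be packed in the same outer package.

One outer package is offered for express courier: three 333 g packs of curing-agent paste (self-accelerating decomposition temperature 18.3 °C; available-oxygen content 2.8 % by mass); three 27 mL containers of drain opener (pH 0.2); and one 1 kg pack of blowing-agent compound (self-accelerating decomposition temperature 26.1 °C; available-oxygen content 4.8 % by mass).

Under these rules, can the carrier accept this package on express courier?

Curing-agent paste: self-accelerating decomposition temperature 18.3 °C ≤ 55 °C → Category SR (Self-Reactive).
The drain opener has pH 0.2, which is ≤ 2.5, so it is Category CR (Corrosive).
Self-accelerating decomposition temperature 26.1 °C meets the Category SR criterion (Self-Reactive), so the blowing-agent compound is Category SR.
Category CR quantity: three 27 mL containers = 81 mL.
That is within the Category CR express courier limit of 100 mL.
Total Category SR: (three 333 g packs = 999 g) + 1 kg = 1.999 kg.
That is within the Category SR express courier limit of 2.5 kg.
The segregation rule (Category FG with Category CR) does not apply to Category CR with Category SR.
Every hazard category is within its express courier limit and no segregation rule is violated.

Yes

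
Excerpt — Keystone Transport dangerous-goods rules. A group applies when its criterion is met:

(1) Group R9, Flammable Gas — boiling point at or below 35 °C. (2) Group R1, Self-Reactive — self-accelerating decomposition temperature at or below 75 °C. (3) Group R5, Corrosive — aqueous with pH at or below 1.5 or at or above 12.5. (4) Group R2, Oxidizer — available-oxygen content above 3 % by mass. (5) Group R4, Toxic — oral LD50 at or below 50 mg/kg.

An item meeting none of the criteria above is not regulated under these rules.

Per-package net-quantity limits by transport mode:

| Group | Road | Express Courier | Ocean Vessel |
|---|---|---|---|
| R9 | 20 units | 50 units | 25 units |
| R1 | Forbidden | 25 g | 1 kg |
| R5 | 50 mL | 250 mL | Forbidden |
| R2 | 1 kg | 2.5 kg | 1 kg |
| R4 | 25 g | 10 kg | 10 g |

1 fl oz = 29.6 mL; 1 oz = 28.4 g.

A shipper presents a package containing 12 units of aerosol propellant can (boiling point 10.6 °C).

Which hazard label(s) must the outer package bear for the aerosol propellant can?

Group R9

Aerosol propellant can: boiling point 10.6 °C ≤ 35 °C → Group R9 (Flammable Gas).
Only the Group R9 label is required.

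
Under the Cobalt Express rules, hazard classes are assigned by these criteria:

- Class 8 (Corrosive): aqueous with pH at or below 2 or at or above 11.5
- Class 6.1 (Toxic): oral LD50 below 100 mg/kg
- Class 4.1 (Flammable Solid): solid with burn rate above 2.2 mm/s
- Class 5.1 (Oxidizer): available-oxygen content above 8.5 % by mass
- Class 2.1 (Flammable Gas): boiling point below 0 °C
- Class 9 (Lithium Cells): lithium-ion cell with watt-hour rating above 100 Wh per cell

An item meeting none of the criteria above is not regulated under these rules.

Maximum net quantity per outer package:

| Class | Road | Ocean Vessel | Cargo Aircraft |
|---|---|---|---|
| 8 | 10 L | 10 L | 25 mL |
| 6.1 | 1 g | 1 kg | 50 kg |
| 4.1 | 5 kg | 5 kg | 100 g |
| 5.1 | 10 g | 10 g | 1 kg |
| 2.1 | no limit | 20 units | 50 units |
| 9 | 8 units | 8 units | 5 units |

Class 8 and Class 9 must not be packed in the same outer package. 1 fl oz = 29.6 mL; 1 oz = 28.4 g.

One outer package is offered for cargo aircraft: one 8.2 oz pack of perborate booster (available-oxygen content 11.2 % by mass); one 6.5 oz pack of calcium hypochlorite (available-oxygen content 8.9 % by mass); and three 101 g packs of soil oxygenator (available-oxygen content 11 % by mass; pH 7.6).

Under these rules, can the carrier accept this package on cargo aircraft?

Yes

The perborate booster has available-oxygen content 11.2 % by mass, which is > 8.5 % by mass, so it is Class 5.1 (Oxidizer).
With available-oxygen content 8.9 % by mass (> 8.5 % by mass), the calcium hypochlorite falls in Class 5.1.
Soil oxygenator: available-oxygen content 11 % by mass > 8.5 % by mass → Class 5.1 (Oxidizer).
Total Class 5.1: (one 8.2 oz pack = 232.88 g) + (one 6.5 oz pack = 184.6 g) + (three 101 g packs = 303 g) = 720.48 g.
720.48 g ≤ 1 kg (cargo aircraft limit, Class 5.1) — within limit.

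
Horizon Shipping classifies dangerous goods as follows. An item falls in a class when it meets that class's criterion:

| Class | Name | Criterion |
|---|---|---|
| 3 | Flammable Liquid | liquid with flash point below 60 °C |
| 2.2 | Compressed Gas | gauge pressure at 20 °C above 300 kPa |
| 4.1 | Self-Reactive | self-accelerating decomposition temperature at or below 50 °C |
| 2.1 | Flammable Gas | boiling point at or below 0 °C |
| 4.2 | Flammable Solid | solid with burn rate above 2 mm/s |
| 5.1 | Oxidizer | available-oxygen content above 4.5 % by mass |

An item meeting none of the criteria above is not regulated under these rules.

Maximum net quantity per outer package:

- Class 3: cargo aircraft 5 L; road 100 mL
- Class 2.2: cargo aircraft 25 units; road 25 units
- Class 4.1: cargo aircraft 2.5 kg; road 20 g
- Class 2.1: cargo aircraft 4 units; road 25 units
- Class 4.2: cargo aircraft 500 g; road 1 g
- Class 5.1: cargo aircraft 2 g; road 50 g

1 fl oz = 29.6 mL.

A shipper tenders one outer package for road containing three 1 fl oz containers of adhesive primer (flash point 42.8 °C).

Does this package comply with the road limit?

Yes

Flash point 42.8 °C meets the Class 3 criterion (Flammable Liquid), so the adhesive primer is Class 3.
Class 3 quantity: three 1 fl oz containers = 88.8 mL.
88.8 mL ≤ 100 mL (road limit, Class 3) — within limit.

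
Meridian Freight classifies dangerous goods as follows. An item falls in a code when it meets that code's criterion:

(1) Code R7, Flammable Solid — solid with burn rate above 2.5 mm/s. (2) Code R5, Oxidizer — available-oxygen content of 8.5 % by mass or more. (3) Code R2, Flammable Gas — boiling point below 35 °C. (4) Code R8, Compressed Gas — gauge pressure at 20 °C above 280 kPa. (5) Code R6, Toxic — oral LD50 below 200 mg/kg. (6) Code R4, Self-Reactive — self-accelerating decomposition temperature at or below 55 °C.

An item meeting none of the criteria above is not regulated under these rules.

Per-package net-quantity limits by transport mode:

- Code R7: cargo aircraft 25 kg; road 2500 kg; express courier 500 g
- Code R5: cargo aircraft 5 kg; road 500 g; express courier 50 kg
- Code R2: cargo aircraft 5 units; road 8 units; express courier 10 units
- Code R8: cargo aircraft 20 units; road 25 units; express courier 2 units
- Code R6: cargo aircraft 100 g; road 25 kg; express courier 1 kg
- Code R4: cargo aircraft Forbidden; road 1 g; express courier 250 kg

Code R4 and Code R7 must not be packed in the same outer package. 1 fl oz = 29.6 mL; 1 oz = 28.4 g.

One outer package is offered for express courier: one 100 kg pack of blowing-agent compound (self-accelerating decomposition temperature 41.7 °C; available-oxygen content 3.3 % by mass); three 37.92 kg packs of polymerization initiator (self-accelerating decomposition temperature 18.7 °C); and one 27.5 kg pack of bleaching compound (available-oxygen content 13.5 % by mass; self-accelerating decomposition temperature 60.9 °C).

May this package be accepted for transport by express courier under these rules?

With self-accelerating decomposition temperature 41.7 °C (≤ 55 °C), the blowing-agent compound falls in Code R4.
Self-accelerating decomposition temperature 18.7 °C meets the Code R4 criterion (Self-Reactive), so the polymerization initiator is Code R4.
With available-oxygen content 13.5 % by mass (≥ 8.5 % by mass), the bleaching compound falls in Code R5.
Total Code R4: 100 kg + (three 37.92 kg packs = 113.76 kg) = 213.76 kg.
213.76 kg ≤ 250 kg (express courier limit, Code R4) — within limit.
Code R5 quantity: 27.5 kg.
That is within the Code R5 express courier limit of 50 kg.
The segregation rule (Code R4 with Code R7) does not apply to Code R4 with Code R5.
Every hazard code is within its express courier limit and no segregation rule is violated.

Yes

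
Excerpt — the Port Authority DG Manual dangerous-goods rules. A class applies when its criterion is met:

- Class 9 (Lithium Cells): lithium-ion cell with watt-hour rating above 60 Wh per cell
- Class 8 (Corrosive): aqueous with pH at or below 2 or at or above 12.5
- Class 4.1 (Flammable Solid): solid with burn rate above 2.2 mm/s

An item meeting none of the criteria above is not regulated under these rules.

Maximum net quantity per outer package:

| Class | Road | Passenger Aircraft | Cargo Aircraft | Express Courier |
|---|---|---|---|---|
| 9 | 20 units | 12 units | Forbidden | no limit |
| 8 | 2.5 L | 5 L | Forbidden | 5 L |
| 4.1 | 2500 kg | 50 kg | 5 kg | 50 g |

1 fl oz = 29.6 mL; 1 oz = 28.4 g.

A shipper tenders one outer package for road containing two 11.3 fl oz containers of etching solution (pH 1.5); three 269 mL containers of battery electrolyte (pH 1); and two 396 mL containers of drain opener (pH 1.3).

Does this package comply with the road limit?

pH 1.5 meets the Class 8 criterion (Corrosive), so the etching solution is Class 8.
The battery electrolyte has pH 1, which is ≤ 2, so it is Class 8 (Corrosive).
Drain opener: pH 1.3 ≤ 2 → Class 8 (Corrosive).
Total Class 8: (two 11.3 fl oz containers = 668.96 mL) + (three 269 mL containers = 807 mL) + (two 396 mL containers = 792 mL) = 2267.96 mL.
2267.96 mL is within the road limit of 2.5 L for Class 8.

Yes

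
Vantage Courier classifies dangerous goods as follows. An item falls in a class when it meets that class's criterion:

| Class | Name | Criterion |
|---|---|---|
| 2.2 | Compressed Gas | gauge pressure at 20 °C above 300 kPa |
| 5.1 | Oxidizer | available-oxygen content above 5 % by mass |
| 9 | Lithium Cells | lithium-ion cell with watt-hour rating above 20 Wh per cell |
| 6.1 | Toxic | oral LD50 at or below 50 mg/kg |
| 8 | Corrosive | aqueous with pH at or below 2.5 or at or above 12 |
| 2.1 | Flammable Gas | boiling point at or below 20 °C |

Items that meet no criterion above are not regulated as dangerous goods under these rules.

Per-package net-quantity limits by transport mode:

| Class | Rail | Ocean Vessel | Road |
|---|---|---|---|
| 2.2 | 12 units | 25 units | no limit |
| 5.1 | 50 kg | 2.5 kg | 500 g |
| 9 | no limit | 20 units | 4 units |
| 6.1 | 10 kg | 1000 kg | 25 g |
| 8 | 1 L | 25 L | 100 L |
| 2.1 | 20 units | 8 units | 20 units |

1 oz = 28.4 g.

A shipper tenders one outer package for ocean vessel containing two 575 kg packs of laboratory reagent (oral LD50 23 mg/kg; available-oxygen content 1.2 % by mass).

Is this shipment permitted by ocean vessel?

Laboratory reagent: oral LD50 23 mg/kg ≤ 50 mg/kg → Class 6.1 (Toxic).
Class 6.1 quantity: two 575 kg packs = 1150 kg.
1150 kg > 1000 kg (ocean vessel limit, Class 6.1) — over the limit.

No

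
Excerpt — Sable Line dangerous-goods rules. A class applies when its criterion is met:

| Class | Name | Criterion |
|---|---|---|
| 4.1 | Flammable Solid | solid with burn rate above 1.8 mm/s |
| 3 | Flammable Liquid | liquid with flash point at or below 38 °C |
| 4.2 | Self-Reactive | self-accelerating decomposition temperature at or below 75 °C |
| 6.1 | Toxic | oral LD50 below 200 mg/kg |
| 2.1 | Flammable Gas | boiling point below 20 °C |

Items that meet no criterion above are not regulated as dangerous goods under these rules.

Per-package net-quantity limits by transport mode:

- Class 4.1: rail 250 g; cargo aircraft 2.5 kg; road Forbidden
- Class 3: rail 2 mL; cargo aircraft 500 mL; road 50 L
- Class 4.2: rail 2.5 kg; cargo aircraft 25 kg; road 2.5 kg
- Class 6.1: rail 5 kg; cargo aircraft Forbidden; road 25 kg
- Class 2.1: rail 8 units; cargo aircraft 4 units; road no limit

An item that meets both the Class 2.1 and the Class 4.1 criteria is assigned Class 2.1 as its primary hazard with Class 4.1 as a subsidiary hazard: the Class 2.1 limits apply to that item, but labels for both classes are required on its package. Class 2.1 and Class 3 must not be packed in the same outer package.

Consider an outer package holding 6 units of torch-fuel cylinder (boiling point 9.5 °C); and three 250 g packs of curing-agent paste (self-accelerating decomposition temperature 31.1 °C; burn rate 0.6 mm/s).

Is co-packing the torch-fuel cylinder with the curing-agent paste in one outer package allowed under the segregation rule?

The torch-fuel cylinder has boiling point 9.5 °C, which is < 20 °C, so it is Class 2.1 (Flammable Gas).
The curing-agent paste has self-accelerating decomposition temperature 31.1 °C, which is ≤ 75 °C, so it is Class 4.2 (Self-Reactive).
No segregation rule bars Class 2.1 with Class 4.2.

Yes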